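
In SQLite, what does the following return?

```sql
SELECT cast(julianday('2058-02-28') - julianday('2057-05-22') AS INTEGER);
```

9 days remain in May 2057 after the 22nd (31 − 22).
Full months from June 2057 through January 2058 contribute their day counts.
Then 28 days into February 2058.
Total: 9 + 30 + 31 + 31 + 30 + 31 + 30 + 31 + 31 + 28 = 282.

282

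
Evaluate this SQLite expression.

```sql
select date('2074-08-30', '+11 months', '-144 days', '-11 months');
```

Adding +11 months to 2074-08-30 gives 2075-07-30.
Applying '-144 days' to 2075-07-30: counting 144 days back gives 2075-03-08.
Adding -11 months to 2075-03-08 gives 2074-04-08.

2074-04-08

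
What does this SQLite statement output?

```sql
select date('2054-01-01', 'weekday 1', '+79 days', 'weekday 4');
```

2054-03-26

`weekday 1` advances to the next Monday; 2054-01-01 is a Thursday, so it moves forward to 2054-01-05.
Applying '+79 days' to 2054-01-05: counting 79 days forward gives 2054-03-25.
`weekday 4` advances to the next Thursday; 2054-03-25 is a Wednesday, so it moves forward to 2054-03-26.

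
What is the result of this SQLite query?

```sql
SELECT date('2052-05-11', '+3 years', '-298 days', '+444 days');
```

2055-10-04

Adding +3 years to 2052-05-11 gives 2055-05-11.
Applying '-298 days' to 2055-05-11: counting 298 days back gives 2054-07-17.
Applying '+444 days' to 2054-07-17: counting 444 days forward gives 2055-10-04.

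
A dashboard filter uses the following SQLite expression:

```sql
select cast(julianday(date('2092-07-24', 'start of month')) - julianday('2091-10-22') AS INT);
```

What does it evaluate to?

253

`start of month` rewinds 2092-07-24 to 2092-07-01.
9 days remain in October 2091 after the 22nd (31 − 22).
Full months from November 2091 through June 2092 contribute their day counts.
Then 1 day into July 2092.
Total: 9 + 30 + 31 + 31 + 29 + 31 + 30 + 31 + 30 + 1 = 253.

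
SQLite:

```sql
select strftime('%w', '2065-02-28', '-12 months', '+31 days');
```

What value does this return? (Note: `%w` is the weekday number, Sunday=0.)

0

First apply '-12 months', '+31 days': 2065-02-28 → 2064-03-30.
2064-03-30 is a Sunday; with Sunday=0 that is 0.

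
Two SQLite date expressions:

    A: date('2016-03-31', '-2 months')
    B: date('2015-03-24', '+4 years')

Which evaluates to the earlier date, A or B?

A

A = 2016-01-31.
B = 2019-03-24.
A is earlier.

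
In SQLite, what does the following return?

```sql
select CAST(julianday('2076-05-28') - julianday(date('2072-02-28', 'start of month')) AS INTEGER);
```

`start of month` rewinds 2072-02-28 to 2072-02-01.
28 days remain in February 2072 after the 1st (29 − 1).
Full months from March 2072 through April 2076 contribute their day counts.
Then 28 days into May 2076.
Total: 28 + 31 + 30 + 31 + 30 + 31 + 31 + 30 + 31 + 30 + 31 + 31 + 28 + 31 + 30 + 31 + 30 + 31 + 31 + 30 + 31 + 30 + 31 + 31 + 28 + 31 + 30 + 31 + 30 + 31 + 31 + 30 + 31 + 30 + 31 + 31 + 28 + 31 + 30 + 31 + 30 + 31 + 31 + 30 + 31 + 30 + 31 + 31 + 29 + 31 + 30 + 28 = 1578.

1578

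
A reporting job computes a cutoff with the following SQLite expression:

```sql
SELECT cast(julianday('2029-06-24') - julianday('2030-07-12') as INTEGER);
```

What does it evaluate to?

6 days remain in June 2029 after the 24th (30 − 24).
Full months from July 2029 through June 2030 contribute their day counts.
Then 12 days into July 2030.
Total: 6 + 31 + 31 + 30 + 31 + 30 + 31 + 31 + 28 + 31 + 30 + 31 + 30 + 12 = 383.
The subtraction is earlier − later, so the result is −383 → -383.

-383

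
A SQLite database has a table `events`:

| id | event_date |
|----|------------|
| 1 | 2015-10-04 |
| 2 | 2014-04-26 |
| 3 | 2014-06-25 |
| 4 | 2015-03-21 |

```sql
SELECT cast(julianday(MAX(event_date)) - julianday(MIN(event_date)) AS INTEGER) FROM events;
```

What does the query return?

526

MIN = 2014-04-26, MAX = 2015-10-04.
4 days remain in April 2014 after the 26th (30 − 26).
Full months from May 2014 through September 2015 contribute their day counts.
Then 4 days into October 2015.
Total: 4 + 31 + 30 + 31 + 31 + 30 + 31 + 30 + 31 + 31 + 28 + 31 + 30 + 31 + 30 + 31 + 31 + 30 + 4 = 526.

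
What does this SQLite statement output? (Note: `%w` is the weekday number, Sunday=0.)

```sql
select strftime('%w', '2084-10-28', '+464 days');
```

First apply '+464 days': 2084-10-28 → 2086-02-04.
2086-02-04 is a Monday; with Sunday=0 that is 1.

1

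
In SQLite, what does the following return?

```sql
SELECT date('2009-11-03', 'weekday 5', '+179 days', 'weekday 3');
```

2010-05-05

`weekday 5` advances to the next Friday; 2009-11-03 is a Tuesday, so it moves forward to 2009-11-06.
Applying '+179 days' to 2009-11-06: counting 179 days forward gives 2010-05-04.
`weekday 3` advances to the next Wednesday; 2010-05-04 is a Tuesday, so it moves forward to 2010-05-05.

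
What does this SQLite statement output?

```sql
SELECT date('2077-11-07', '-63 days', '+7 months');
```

Applying '-63 days' to 2077-11-07: counting 63 days back gives 2077-09-05.
Adding +7 months to 2077-09-05 gives 2078-04-05.

2078-04-05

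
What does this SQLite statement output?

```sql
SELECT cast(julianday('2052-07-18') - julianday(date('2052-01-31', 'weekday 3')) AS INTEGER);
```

`weekday 3` advances to the next Wednesday; 2052-01-31 is already a Wednesday, so it stays at 2052-01-31.
0 days remain in January 2052 after the 31st (31 − 31).
February 2052: 29 days (leap year).
March 2052: 31 days.
April 2052: 30 days.
May 2052: 31 days.
June 2052: 30 days.
Then 18 days into July 2052.
Total: 0 + 29 + 31 + 30 + 31 + 30 + 18 = 169.

169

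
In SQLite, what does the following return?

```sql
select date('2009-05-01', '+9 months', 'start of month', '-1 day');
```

2010-01-31

Adding +9 months to 2009-05-01 gives 2010-02-01.
`start of month` rewinds 2010-02-01 to 2010-02-01.
Going back 1 day from 2010-02-01 reaches 2010-01-31 (last day of January, 31 days).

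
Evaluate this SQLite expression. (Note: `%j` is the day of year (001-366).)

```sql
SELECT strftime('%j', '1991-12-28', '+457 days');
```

088

First apply '+457 days': 1991-12-28 → 1993-03-29.
Day-of-year for 1993-03-29: days since 1993-01-01 inclusive = 88, zero-padded to 088.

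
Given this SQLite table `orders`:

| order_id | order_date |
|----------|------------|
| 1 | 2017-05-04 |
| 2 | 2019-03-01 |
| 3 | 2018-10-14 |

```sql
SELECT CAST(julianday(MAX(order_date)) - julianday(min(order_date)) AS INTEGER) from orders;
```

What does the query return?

666

MIN = 2017-05-04, MAX = 2019-03-01.
27 days remain in May 2017 after the 4th (31 − 4).
Full months from June 2017 through February 2019 contribute their day counts.
Then 1 day into March 2019.
Total: 27 + 30 + 31 + 31 + 30 + 31 + 30 + 31 + 31 + 28 + 31 + 30 + 31 + 30 + 31 + 31 + 30 + 31 + 30 + 31 + 31 + 28 + 1 = 666.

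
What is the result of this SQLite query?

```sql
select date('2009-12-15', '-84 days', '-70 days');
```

2009-07-14

Applying '-84 days' to 2009-12-15: counting 84 days back gives 2009-09-22.
Applying '-70 days' to 2009-09-22: counting 70 days back gives 2009-07-14.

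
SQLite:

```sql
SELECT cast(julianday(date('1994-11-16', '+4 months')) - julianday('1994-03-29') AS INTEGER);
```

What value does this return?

Adding +4 months to 1994-11-16 gives 1995-03-16.
2 days remain in March 1994 after the 29th (31 − 29).
Full months from April 1994 through February 1995 contribute their day counts.
Then 16 days into March 1995.
Total: 2 + 30 + 31 + 30 + 31 + 31 + 30 + 31 + 30 + 31 + 31 + 28 + 16 = 352.

352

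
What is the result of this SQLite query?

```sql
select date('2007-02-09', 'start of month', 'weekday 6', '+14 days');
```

`start of month` rewinds 2007-02-09 to 2007-02-01.
`weekday 6` advances to the next Saturday; 2007-02-01 is a Thursday, so it moves forward to 2007-02-03.
Advancing 14 more days within February lands on 2007-02-17.

2007-02-17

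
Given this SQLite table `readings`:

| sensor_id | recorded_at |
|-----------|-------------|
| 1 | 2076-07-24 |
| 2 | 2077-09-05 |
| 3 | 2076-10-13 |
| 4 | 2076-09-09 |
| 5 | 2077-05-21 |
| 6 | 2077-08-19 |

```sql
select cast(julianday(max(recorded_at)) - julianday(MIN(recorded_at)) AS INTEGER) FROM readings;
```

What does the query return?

MIN = 2076-07-24, MAX = 2077-09-05.
7 days remain in July 2076 after the 24th (31 − 24).
Full months from August 2076 through August 2077 contribute their day counts.
Then 5 days into September 2077.
Total: 7 + 31 + 30 + 31 + 30 + 31 + 31 + 28 + 31 + 30 + 31 + 30 + 31 + 31 + 5 = 408.

408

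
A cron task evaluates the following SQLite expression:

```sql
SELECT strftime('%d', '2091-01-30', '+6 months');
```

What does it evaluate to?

30

First apply '+6 months': 2091-01-30 → 2091-07-30.
`%d` extracts the 2-digit day of month: 30.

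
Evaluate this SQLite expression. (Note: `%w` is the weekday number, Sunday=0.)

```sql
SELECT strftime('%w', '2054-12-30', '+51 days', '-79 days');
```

3

First apply '+51 days', '-79 days': 2054-12-30 → 2054-12-02.
2054-12-02 is a Wednesday; with Sunday=0 that is 3.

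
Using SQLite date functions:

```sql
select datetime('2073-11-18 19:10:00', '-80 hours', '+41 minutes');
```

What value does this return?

2073-11-15 11:51:00

-80 hours from 2073-11-18 19:10:00 is 2073-11-15 11:10:00 (crosses midnight).
+41 minutes from 2073-11-15 11:10:00 is 2073-11-15 11:51:00.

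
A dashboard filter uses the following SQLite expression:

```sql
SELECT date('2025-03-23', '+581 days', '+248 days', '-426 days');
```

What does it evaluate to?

Applying '+581 days' to 2025-03-23: counting 581 days forward gives 2026-10-25.
Applying '+248 days' to 2026-10-25: counting 248 days forward gives 2027-06-30.
Applying '-426 days' to 2027-06-30: counting 426 days back gives 2026-04-30.

2026-04-30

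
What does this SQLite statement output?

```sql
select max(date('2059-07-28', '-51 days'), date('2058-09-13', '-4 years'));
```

date('2059-07-28', '-51 days') → 2059-06-07.
date('2058-09-13', '-4 years') → 2054-09-13.
Later of the two is 2059-06-07.

2059-06-07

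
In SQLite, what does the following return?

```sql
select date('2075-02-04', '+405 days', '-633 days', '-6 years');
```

2068-06-21

Applying '+405 days' to 2075-02-04: counting 405 days forward gives 2076-03-15.
Applying '-633 days' to 2076-03-15: counting 633 days back gives 2074-06-21.
Adding -6 years to 2074-06-21 gives 2068-06-21.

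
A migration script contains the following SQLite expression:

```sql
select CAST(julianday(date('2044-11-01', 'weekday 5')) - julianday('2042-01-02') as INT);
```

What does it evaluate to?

`weekday 5` advances to the next Friday; 2044-11-01 is a Tuesday, so it moves forward to 2044-11-04.
29 days remain in January 2042 after the 2nd (31 − 2).
Full months from February 2042 through October 2044 contribute their day counts.
Then 4 days into November 2044.
Total: 29 + 28 + 31 + 30 + 31 + 30 + 31 + 31 + 30 + 31 + 30 + 31 + 31 + 28 + 31 + 30 + 31 + 30 + 31 + 31 + 30 + 31 + 30 + 31 + 31 + 29 + 31 + 30 + 31 + 30 + 31 + 31 + 30 + 31 + 4 = 1037.

1037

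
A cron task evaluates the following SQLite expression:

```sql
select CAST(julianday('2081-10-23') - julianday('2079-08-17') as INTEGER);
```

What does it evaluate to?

14 days remain in August 2079 after the 17th (31 − 17).
Full months from September 2079 through September 2081 contribute their day counts.
Then 23 days into October 2081.
Total: 14 + 30 + 31 + 30 + 31 + 31 + 29 + 31 + 30 + 31 + 30 + 31 + 31 + 30 + 31 + 30 + 31 + 31 + 28 + 31 + 30 + 31 + 30 + 31 + 31 + 30 + 23 = 798.

798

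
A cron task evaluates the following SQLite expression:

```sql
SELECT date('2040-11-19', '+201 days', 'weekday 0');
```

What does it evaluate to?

2041-06-09

Applying '+201 days' to 2040-11-19: counting 201 days forward gives 2041-06-08.
`weekday 0` advances to the next Sunday; 2041-06-08 is a Saturday, so it moves forward to 2041-06-09.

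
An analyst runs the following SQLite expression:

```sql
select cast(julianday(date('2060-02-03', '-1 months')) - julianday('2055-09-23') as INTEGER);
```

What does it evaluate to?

Adding -1 month to 2060-02-03 gives 2060-01-03.
7 days remain in September 2055 after the 23rd (30 − 23).
Full months from October 2055 through December 2059 contribute their day counts.
Then 3 days into January 2060.
Total: 7 + 31 + 30 + 31 + 31 + 29 + 31 + 30 + 31 + 30 + 31 + 31 + 30 + 31 + 30 + 31 + 31 + 28 + 31 + 30 + 31 + 30 + 31 + 31 + 30 + 31 + 30 + 31 + 31 + 28 + 31 + 30 + 31 + 30 + 31 + 31 + 30 + 31 + 30 + 31 + 31 + 28 + 31 + 30 + 31 + 30 + 31 + 31 + 30 + 31 + 30 + 31 + 3 = 1563.

1563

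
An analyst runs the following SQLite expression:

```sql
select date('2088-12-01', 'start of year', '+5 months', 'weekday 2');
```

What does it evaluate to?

2088-06-01

`start of year` rewinds 2088-12-01 to 2088-01-01.
Adding +5 months to 2088-01-01 gives 2088-06-01.
`weekday 2` advances to the next Tuesday; 2088-06-01 is already a Tuesday, so it stays at 2088-06-01.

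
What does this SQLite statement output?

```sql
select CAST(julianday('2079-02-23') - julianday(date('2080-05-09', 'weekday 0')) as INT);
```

-444

`weekday 0` advances to the next Sunday; 2080-05-09 is a Thursday, so it moves forward to 2080-05-12.
5 days remain in February 2079 after the 23rd (28 − 23).
Full months from March 2079 through April 2080 contribute their day counts.
Then 12 days into May 2080.
Total: 5 + 31 + 30 + 31 + 30 + 31 + 31 + 30 + 31 + 30 + 31 + 31 + 29 + 31 + 30 + 12 = 444.
The subtraction is earlier − later, so the result is −444 → -444.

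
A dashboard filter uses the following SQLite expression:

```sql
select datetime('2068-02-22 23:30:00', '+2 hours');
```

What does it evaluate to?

2068-02-23 01:30:00

+2 hours from 2068-02-22 23:30:00 is 2068-02-23 01:30:00 (crosses midnight).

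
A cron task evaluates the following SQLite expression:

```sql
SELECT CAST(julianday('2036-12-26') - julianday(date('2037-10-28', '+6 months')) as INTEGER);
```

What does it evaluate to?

Adding +6 months to 2037-10-28 gives 2038-04-28.
5 days remain in December 2036 after the 26th (31 − 26).
Full months from January 2037 through March 2038 contribute their day counts.
Then 28 days into April 2038.
Total: 5 + 31 + 28 + 31 + 30 + 31 + 30 + 31 + 31 + 30 + 31 + 30 + 31 + 31 + 28 + 31 + 28 = 488.
The subtraction is earlier − later, so the result is −488 → -488.

-488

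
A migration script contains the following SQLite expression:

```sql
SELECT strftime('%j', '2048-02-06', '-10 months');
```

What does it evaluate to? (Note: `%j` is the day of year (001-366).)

First apply '-10 months': 2048-02-06 → 2047-04-06.
Day-of-year for 2047-04-06: days since 2047-01-01 inclusive = 96, zero-padded to 096.

096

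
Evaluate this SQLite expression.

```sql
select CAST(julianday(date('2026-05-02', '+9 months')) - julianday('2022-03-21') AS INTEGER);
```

1779

Adding +9 months to 2026-05-02 gives 2027-02-02.
10 days remain in March 2022 after the 21st (31 − 21).
Full months from April 2022 through January 2027 contribute their day counts.
Then 2 days into February 2027.
Total: 10 + 30 + 31 + 30 + 31 + 31 + 30 + 31 + 30 + 31 + 31 + 28 + 31 + 30 + 31 + 30 + 31 + 31 + 30 + 31 + 30 + 31 + 31 + 29 + 31 + 30 + 31 + 30 + 31 + 31 + 30 + 31 + 30 + 31 + 31 + 28 + 31 + 30 + 31 + 30 + 31 + 31 + 30 + 31 + 30 + 31 + 31 + 28 + 31 + 30 + 31 + 30 + 31 + 31 + 30 + 31 + 30 + 31 + 31 + 2 = 1779.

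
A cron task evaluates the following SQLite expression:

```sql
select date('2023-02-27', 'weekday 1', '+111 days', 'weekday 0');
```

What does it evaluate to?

`weekday 1` advances to the next Monday; 2023-02-27 is already a Monday, so it stays at 2023-02-27.
Applying '+111 days' to 2023-02-27: counting 111 days forward gives 2023-06-18.
`weekday 0` advances to the next Sunday; 2023-06-18 is already a Sunday, so it stays at 2023-06-18.

2023-06-18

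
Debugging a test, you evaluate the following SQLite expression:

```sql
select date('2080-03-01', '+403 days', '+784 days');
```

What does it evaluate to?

2083-06-01

Applying '+403 days' to 2080-03-01: counting 403 days forward gives 2081-04-08.
Applying '+784 days' to 2081-04-08: counting 784 days forward gives 2083-06-01.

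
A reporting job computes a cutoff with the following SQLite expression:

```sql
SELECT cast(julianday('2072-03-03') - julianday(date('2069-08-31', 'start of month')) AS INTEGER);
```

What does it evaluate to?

945

`start of month` rewinds 2069-08-31 to 2069-08-01.
30 days remain in August 2069 after the 1st (31 − 1).
Full months from September 2069 through February 2072 contribute their day counts.
Then 3 days into March 2072.
Total: 30 + 30 + 31 + 30 + 31 + 31 + 28 + 31 + 30 + 31 + 30 + 31 + 31 + 30 + 31 + 30 + 31 + 31 + 28 + 31 + 30 + 31 + 30 + 31 + 31 + 30 + 31 + 30 + 31 + 31 + 29 + 3 = 945.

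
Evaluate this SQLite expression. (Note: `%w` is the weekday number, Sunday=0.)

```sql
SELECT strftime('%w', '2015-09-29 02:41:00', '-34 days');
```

First apply '-34 days': 2015-09-29 02:41:00 → 2015-08-26 02:41:00.
2015-08-26 is a Wednesday; with Sunday=0 that is 3.

3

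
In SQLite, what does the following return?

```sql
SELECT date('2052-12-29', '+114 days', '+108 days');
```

2053-08-08

Applying '+114 days' to 2052-12-29: counting 114 days forward gives 2053-04-22.
Applying '+108 days' to 2053-04-22: counting 108 days forward gives 2053-08-08.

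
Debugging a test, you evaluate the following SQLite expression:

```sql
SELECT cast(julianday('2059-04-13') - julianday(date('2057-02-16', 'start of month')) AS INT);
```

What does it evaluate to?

801

`start of month` rewinds 2057-02-16 to 2057-02-01.
27 days remain in February 2057 after the 1st (28 − 1).
Full months from March 2057 through March 2059 contribute their day counts.
Then 13 days into April 2059.
Total: 27 + 31 + 30 + 31 + 30 + 31 + 31 + 30 + 31 + 30 + 31 + 31 + 28 + 31 + 30 + 31 + 30 + 31 + 31 + 30 + 31 + 30 + 31 + 31 + 28 + 31 + 13 = 801.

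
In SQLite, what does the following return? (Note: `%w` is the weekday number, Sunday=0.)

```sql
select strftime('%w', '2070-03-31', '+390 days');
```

6

First apply '+390 days': 2070-03-31 → 2071-04-25.
2071-04-25 is a Saturday; with Sunday=0 that is 6.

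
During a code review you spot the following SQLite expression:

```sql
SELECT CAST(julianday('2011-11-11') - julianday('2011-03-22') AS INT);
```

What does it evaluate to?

234

9 days remain in March 2011 after the 22nd (31 − 22).
Full months from April 2011 through October 2011 contribute their day counts.
Then 11 days into November 2011.
Total: 9 + 30 + 31 + 30 + 31 + 31 + 30 + 31 + 11 = 234.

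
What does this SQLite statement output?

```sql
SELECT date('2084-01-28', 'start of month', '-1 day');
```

2083-12-31

`start of month` rewinds 2084-01-28 to 2084-01-01.
Going back 1 day from 2084-01-01 reaches 2083-12-31 (last day of December, 31 days).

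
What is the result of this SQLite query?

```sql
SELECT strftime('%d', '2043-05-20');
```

20

`%d` extracts the 2-digit day of month: 20.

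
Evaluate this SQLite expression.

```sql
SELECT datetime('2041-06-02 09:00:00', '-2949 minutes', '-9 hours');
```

2949 minutes = 49h 9m; -2949 minutes from 2041-06-02 09:00:00 is 2041-05-31 07:51:00 (crosses midnight).
-9 hours from 2041-05-31 07:51:00 is 2041-05-30 22:51:00 (crosses midnight).

2041-05-30 22:51:00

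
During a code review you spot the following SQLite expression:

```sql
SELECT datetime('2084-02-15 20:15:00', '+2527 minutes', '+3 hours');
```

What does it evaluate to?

2084-02-17 17:22:00

2527 minutes = 42h 7m; +2527 minutes from 2084-02-15 20:15:00 is 2084-02-17 14:22:00 (crosses midnight).
+3 hours from 2084-02-17 14:22:00 is 2084-02-17 17:22:00.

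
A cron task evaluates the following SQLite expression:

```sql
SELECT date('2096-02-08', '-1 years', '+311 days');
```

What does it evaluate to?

2095-12-16

Adding -1 year to 2096-02-08 gives 2095-02-08.
Applying '+311 days' to 2095-02-08: counting 311 days forward gives 2095-12-16.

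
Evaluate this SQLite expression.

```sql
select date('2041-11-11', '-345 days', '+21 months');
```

Applying '-345 days' to 2041-11-11: counting 345 days back gives 2040-12-01.
Adding +21 months to 2040-12-01 gives 2042-09-01.

2042-09-01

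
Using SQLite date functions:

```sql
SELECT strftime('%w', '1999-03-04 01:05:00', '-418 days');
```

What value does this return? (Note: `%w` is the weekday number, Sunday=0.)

First apply '-418 days': 1999-03-04 01:05:00 → 1998-01-10 01:05:00.
1998-01-10 is a Saturday; with Sunday=0 that is 6.

6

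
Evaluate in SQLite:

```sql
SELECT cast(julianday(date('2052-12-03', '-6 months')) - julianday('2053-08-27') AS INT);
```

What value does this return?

-450

Adding -6 months to 2052-12-03 gives 2052-06-03.
27 days remain in June 2052 after the 3rd (30 − 3).
Full months from July 2052 through July 2053 contribute their day counts.
Then 27 days into August 2053.
Total: 27 + 31 + 31 + 30 + 31 + 30 + 31 + 31 + 28 + 31 + 30 + 31 + 30 + 31 + 27 = 450.
The subtraction is earlier − later, so the result is −450 → -450.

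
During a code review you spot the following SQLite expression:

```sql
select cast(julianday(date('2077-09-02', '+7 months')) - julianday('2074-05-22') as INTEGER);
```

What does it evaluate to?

Adding +7 months to 2077-09-02 gives 2078-04-02.
9 days remain in May 2074 after the 22nd (31 − 22).
Full months from June 2074 through March 2078 contribute their day counts.
Then 2 days into April 2078.
Total: 9 + 30 + 31 + 31 + 30 + 31 + 30 + 31 + 31 + 28 + 31 + 30 + 31 + 30 + 31 + 31 + 30 + 31 + 30 + 31 + 31 + 29 + 31 + 30 + 31 + 30 + 31 + 31 + 30 + 31 + 30 + 31 + 31 + 28 + 31 + 30 + 31 + 30 + 31 + 31 + 30 + 31 + 30 + 31 + 31 + 28 + 31 + 2 = 1411.

1411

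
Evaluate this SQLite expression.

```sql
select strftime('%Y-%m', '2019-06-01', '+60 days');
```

2019-07

First apply '+60 days': 2019-06-01 → 2019-07-31.
`%Y-%m` extracts the year-month: 2019-07.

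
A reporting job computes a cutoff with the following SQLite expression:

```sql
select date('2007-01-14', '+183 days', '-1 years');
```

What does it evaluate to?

2006-07-16

Applying '+183 days' to 2007-01-14: counting 183 days forward gives 2007-07-16.
Adding -1 year to 2007-07-16 gives 2006-07-16.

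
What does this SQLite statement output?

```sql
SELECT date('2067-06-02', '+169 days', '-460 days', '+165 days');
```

Applying '+169 days' to 2067-06-02: counting 169 days forward gives 2067-11-18.
Applying '-460 days' to 2067-11-18: counting 460 days back gives 2066-08-15.
Applying '+165 days' to 2066-08-15: counting 165 days forward gives 2067-01-27.

2067-01-27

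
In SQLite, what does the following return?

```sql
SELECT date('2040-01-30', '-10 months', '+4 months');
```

2039-07-30

Adding -10 months to 2040-01-30 gives 2039-03-30.
Adding +4 months to 2039-03-30 gives 2039-07-30.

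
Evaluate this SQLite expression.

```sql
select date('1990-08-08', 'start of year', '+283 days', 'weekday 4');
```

`start of year` rewinds 1990-08-08 to 1990-01-01.
Applying '+283 days' to 1990-01-01: counting 283 days forward gives 1990-10-11.
`weekday 4` advances to the next Thursday; 1990-10-11 is already a Thursday, so it stays at 1990-10-11.

1990-10-11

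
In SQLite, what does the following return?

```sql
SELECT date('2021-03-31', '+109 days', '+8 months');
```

2022-03-18

Applying '+109 days' to 2021-03-31: counting 109 days forward gives 2021-07-18.
Adding +8 months to 2021-07-18 gives 2022-03-18.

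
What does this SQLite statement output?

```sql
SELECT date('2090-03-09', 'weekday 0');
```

`weekday 0` advances to the next Sunday; 2090-03-09 is a Thursday, so it moves forward to 2090-03-12.

2090-03-12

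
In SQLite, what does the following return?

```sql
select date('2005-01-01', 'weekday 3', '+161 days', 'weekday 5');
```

2005-06-17

`weekday 3` advances to the next Wednesday; 2005-01-01 is a Saturday, so it moves forward to 2005-01-05.
Applying '+161 days' to 2005-01-05: counting 161 days forward gives 2005-06-15.
`weekday 5` advances to the next Friday; 2005-06-15 is a Wednesday, so it moves forward to 2005-06-17.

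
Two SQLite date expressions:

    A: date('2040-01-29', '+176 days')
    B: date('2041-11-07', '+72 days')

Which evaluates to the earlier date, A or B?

A

A = 2040-07-23.
B = 2042-01-18.
A is earlier.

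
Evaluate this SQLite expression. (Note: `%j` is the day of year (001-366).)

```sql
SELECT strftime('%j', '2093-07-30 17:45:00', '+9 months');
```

First apply '+9 months': 2093-07-30 17:45:00 → 2094-04-30 17:45:00.
Day-of-year for 2094-04-30: days since 2094-01-01 inclusive = 120, zero-padded to 120.

120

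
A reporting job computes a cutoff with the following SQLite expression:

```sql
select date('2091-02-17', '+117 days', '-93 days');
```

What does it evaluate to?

Applying '+117 days' to 2091-02-17: counting 117 days forward gives 2091-06-14.
Applying '-93 days' to 2091-06-14: counting 93 days back gives 2091-03-13.

2091-03-13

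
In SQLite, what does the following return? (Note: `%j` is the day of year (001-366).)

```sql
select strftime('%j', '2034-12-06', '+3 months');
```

First apply '+3 months': 2034-12-06 → 2035-03-06.
Day-of-year for 2035-03-06: days since 2035-01-01 inclusive = 65, zero-padded to 065.

065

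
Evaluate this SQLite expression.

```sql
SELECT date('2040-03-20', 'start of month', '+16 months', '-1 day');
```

2041-06-30

`start of month` rewinds 2040-03-20 to 2040-03-01.
Adding +16 months to 2040-03-01 gives 2041-07-01.
Going back 1 day from 2041-07-01 reaches 2041-06-30 (last day of June, 30 days).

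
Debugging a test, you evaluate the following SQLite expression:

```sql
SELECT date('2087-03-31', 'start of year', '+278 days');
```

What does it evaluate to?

`start of year` rewinds 2087-03-31 to 2087-01-01.
Applying '+278 days' to 2087-01-01: counting 278 days forward gives 2087-10-06.

2087-10-06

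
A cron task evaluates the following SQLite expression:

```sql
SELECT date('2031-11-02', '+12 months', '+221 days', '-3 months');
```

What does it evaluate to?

2033-03-11

Adding +12 months to 2031-11-02 gives 2032-11-02.
Applying '+221 days' to 2032-11-02: counting 221 days forward gives 2033-06-11.
Adding -3 months to 2033-06-11 gives 2033-03-11.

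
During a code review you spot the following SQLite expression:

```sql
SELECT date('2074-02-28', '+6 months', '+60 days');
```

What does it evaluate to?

Adding +6 months to 2074-02-28 gives 2074-08-28.
Applying '+60 days' to 2074-08-28: counting 60 days forward gives 2074-10-27.

2074-10-27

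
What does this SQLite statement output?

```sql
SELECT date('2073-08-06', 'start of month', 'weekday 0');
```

`start of month` rewinds 2073-08-06 to 2073-08-01.
`weekday 0` advances to the next Sunday; 2073-08-01 is a Tuesday, so it moves forward to 2073-08-06.

2073-08-06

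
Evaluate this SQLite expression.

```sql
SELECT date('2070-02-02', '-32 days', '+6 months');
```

2070-07-01

Going back 2 days from 2070-02-02 reaches 2070-01-31 (last day of January, 31 days).
Going back 30 days within January lands on 2070-01-01.
Adding +6 months to 2070-01-01 gives 2070-07-01.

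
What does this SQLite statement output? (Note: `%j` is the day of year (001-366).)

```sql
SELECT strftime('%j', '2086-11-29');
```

333

Day-of-year for 2086-11-29: days since 2086-01-01 inclusive = 333, zero-padded to 333.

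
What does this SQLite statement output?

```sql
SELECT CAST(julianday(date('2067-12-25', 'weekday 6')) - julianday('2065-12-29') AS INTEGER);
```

732

`weekday 6` advances to the next Saturday; 2067-12-25 is a Sunday, so it moves forward to 2067-12-31.
2 days remain in December 2065 after the 29th (31 − 29).
Full months from January 2066 through November 2067 contribute their day counts.
Then 31 days into December 2067.
Total: 2 + 31 + 28 + 31 + 30 + 31 + 30 + 31 + 31 + 30 + 31 + 30 + 31 + 31 + 28 + 31 + 30 + 31 + 30 + 31 + 31 + 30 + 31 + 30 + 31 = 732.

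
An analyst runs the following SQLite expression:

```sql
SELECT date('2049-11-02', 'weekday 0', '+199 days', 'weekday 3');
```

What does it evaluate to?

`weekday 0` advances to the next Sunday; 2049-11-02 is a Tuesday, so it moves forward to 2049-11-07.
Applying '+199 days' to 2049-11-07: counting 199 days forward gives 2050-05-25.
`weekday 3` advances to the next Wednesday; 2050-05-25 is already a Wednesday, so it stays at 2050-05-25.

2050-05-25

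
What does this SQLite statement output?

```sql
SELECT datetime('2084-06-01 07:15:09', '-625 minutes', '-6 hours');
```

2084-05-31 14:50:09

625 minutes = 10h 25m; -625 minutes from 2084-06-01 07:15:09 is 2084-05-31 20:50:09 (crosses midnight).
-6 hours from 2084-05-31 20:50:09 is 2084-05-31 14:50:09.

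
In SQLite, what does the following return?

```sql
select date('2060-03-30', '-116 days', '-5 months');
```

Applying '-116 days' to 2060-03-30: counting 116 days back gives 2059-12-05.
Adding -5 months to 2059-12-05 gives 2059-07-05.

2059-07-05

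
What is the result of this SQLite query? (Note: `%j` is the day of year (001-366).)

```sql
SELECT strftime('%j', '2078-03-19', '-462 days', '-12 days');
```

335

First apply '-462 days', '-12 days': 2078-03-19 → 2076-11-30.
Day-of-year for 2076-11-30: days since 2076-01-01 inclusive = 335, zero-padded to 335.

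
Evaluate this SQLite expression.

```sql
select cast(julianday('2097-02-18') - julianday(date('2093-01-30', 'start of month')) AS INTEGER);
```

1509

`start of month` rewinds 2093-01-30 to 2093-01-01.
30 days remain in January 2093 after the 1st (31 − 1).
Full months from February 2093 through January 2097 contribute their day counts.
Then 18 days into February 2097.
Total: 30 + 28 + 31 + 30 + 31 + 30 + 31 + 31 + 30 + 31 + 30 + 31 + 31 + 28 + 31 + 30 + 31 + 30 + 31 + 31 + 30 + 31 + 30 + 31 + 31 + 28 + 31 + 30 + 31 + 30 + 31 + 31 + 30 + 31 + 30 + 31 + 31 + 29 + 31 + 30 + 31 + 30 + 31 + 31 + 30 + 31 + 30 + 31 + 31 + 18 = 1509.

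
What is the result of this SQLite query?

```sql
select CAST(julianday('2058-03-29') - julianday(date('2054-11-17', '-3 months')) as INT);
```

Adding -3 months to 2054-11-17 gives 2054-08-17.
14 days remain in August 2054 after the 17th (31 − 17).
Full months from September 2054 through February 2058 contribute their day counts.
Then 29 days into March 2058.
Total: 14 + 30 + 31 + 30 + 31 + 31 + 28 + 31 + 30 + 31 + 30 + 31 + 31 + 30 + 31 + 30 + 31 + 31 + 29 + 31 + 30 + 31 + 30 + 31 + 31 + 30 + 31 + 30 + 31 + 31 + 28 + 31 + 30 + 31 + 30 + 31 + 31 + 30 + 31 + 30 + 31 + 31 + 28 + 29 = 1320.

1320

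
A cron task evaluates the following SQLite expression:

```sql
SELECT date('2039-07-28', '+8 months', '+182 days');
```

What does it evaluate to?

Adding +8 months to 2039-07-28 gives 2040-03-28.
Applying '+182 days' to 2040-03-28: counting 182 days forward gives 2040-09-26.

2040-09-26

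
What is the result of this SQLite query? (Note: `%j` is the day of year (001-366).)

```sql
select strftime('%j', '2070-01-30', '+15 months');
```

First apply '+15 months': 2070-01-30 → 2071-04-30.
Day-of-year for 2071-04-30: days since 2071-01-01 inclusive = 120, zero-padded to 120.

120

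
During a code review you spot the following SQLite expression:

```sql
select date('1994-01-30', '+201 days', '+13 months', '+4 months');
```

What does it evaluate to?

Applying '+201 days' to 1994-01-30: counting 201 days forward gives 1994-08-19.
Adding +13 months to 1994-08-19 gives 1995-09-19.
Adding +4 months to 1995-09-19 gives 1996-01-19.

1996-01-19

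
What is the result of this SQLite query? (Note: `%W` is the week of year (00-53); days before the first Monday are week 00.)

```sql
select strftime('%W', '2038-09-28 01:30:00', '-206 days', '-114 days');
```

First apply '-206 days', '-114 days': 2038-09-28 01:30:00 → 2037-11-12 01:30:00.
2037-11-12 is a Thursday. SQLite's %W counts Mondays since the year started; the result is 45.

45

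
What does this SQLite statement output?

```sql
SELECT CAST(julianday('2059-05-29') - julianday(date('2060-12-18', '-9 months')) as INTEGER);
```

Adding -9 months to 2060-12-18 gives 2060-03-18.
2 days remain in May 2059 after the 29th (31 − 29).
Full months from June 2059 through February 2060 contribute their day counts.
Then 18 days into March 2060.
Total: 2 + 30 + 31 + 31 + 30 + 31 + 30 + 31 + 31 + 29 + 18 = 294.
The subtraction is earlier − later, so the result is −294 → -294.

-294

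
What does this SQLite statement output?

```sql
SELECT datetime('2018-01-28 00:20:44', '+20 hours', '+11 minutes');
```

2018-01-28 20:31:44

+20 hours from 2018-01-28 00:20:44 is 2018-01-28 20:20:44.
+11 minutes from 2018-01-28 20:20:44 is 2018-01-28 20:31:44.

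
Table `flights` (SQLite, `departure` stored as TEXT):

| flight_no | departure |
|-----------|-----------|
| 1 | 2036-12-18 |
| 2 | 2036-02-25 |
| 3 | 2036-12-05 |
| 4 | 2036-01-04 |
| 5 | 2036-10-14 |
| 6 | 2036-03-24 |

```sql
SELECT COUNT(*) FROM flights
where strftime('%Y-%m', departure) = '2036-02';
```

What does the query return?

Rows with year-month 2036-02: 2036-02-25 → 1.

1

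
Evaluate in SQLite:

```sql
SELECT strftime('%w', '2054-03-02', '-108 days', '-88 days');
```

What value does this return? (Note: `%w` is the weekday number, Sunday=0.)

1

First apply '-108 days', '-88 days': 2054-03-02 → 2053-08-18.
2053-08-18 is a Monday; with Sunday=0 that is 1.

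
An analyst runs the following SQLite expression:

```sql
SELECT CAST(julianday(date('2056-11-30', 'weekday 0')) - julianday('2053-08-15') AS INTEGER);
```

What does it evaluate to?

1206

`weekday 0` advances to the next Sunday; 2056-11-30 is a Thursday, so it moves forward to 2056-12-03.
16 days remain in August 2053 after the 15th (31 − 15).
Full months from September 2053 through November 2056 contribute their day counts.
Then 3 days into December 2056.
Total: 16 + 30 + 31 + 30 + 31 + 31 + 28 + 31 + 30 + 31 + 30 + 31 + 31 + 30 + 31 + 30 + 31 + 31 + 28 + 31 + 30 + 31 + 30 + 31 + 31 + 30 + 31 + 30 + 31 + 31 + 29 + 31 + 30 + 31 + 30 + 31 + 31 + 30 + 31 + 30 + 3 = 1206.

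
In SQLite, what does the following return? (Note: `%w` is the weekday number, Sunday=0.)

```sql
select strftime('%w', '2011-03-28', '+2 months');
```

First apply '+2 months': 2011-03-28 → 2011-05-28.
2011-05-28 is a Saturday; with Sunday=0 that is 6.

6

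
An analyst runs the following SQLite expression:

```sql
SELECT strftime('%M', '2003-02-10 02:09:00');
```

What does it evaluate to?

09

`%M` extracts the 2-digit minute: 09.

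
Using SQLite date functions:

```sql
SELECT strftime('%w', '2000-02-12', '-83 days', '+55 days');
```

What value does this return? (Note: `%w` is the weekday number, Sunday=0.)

First apply '-83 days', '+55 days': 2000-02-12 → 2000-01-15.
2000-01-15 is a Saturday; with Sunday=0 that is 6.

6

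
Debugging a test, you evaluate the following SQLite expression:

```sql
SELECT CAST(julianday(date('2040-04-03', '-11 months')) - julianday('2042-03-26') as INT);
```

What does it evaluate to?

-1058

Adding -11 months to 2040-04-03 gives 2039-05-03.
28 days remain in May 2039 after the 3rd (31 − 3).
Full months from June 2039 through February 2042 contribute their day counts.
Then 26 days into March 2042.
Total: 28 + 30 + 31 + 31 + 30 + 31 + 30 + 31 + 31 + 29 + 31 + 30 + 31 + 30 + 31 + 31 + 30 + 31 + 30 + 31 + 31 + 28 + 31 + 30 + 31 + 30 + 31 + 31 + 30 + 31 + 30 + 31 + 31 + 28 + 26 = 1058.
The subtraction is earlier − later, so the result is −1058 → -1058.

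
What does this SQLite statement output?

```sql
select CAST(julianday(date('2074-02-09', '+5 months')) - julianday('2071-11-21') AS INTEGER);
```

961

Adding +5 months to 2074-02-09 gives 2074-07-09.
9 days remain in November 2071 after the 21st (30 − 21).
Full months from December 2071 through June 2074 contribute their day counts.
Then 9 days into July 2074.
Total: 9 + 31 + 31 + 29 + 31 + 30 + 31 + 30 + 31 + 31 + 30 + 31 + 30 + 31 + 31 + 28 + 31 + 30 + 31 + 30 + 31 + 31 + 30 + 31 + 30 + 31 + 31 + 28 + 31 + 30 + 31 + 30 + 9 = 961.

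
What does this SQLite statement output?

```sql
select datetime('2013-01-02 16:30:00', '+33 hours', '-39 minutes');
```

2013-01-04 00:51:00

+33 hours from 2013-01-02 16:30:00 is 2013-01-04 01:30:00 (crosses midnight).
-39 minutes from 2013-01-04 01:30:00 is 2013-01-04 00:51:00.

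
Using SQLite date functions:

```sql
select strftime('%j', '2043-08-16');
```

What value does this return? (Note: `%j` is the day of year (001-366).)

Day-of-year for 2043-08-16: days since 2043-01-01 inclusive = 228, zero-padded to 228.

228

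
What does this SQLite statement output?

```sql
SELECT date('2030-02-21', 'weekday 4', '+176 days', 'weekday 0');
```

2030-08-18

`weekday 4` advances to the next Thursday; 2030-02-21 is already a Thursday, so it stays at 2030-02-21.
Applying '+176 days' to 2030-02-21: counting 176 days forward gives 2030-08-16.
`weekday 0` advances to the next Sunday; 2030-08-16 is a Friday, so it moves forward to 2030-08-18.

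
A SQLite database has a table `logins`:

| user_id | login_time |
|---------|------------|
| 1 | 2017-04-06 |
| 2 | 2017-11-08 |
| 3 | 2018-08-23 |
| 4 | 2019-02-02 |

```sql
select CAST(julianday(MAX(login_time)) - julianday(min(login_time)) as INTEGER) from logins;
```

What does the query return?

667

MIN = 2017-04-06, MAX = 2019-02-02.
24 days remain in April 2017 after the 6th (30 − 6).
Full months from May 2017 through January 2019 contribute their day counts.
Then 2 days into February 2019.
Total: 24 + 31 + 30 + 31 + 31 + 30 + 31 + 30 + 31 + 31 + 28 + 31 + 30 + 31 + 30 + 31 + 31 + 30 + 31 + 30 + 31 + 31 + 2 = 667.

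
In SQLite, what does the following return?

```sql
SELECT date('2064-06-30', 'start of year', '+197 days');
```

2064-07-16

`start of year` rewinds 2064-06-30 to 2064-01-01.
Applying '+197 days' to 2064-01-01: counting 197 days forward gives 2064-07-16.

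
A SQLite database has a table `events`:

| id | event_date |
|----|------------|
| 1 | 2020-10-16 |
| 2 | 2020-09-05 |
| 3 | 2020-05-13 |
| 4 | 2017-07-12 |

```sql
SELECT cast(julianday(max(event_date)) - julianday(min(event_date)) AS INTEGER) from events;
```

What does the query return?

MIN = 2017-07-12, MAX = 2020-10-16.
19 days remain in July 2017 after the 12th (31 − 12).
Full months from August 2017 through September 2020 contribute their day counts.
Then 16 days into October 2020.
Total: 19 + 31 + 30 + 31 + 30 + 31 + 31 + 28 + 31 + 30 + 31 + 30 + 31 + 31 + 30 + 31 + 30 + 31 + 31 + 28 + 31 + 30 + 31 + 30 + 31 + 31 + 30 + 31 + 30 + 31 + 31 + 29 + 31 + 30 + 31 + 30 + 31 + 31 + 30 + 16 = 1192.

1192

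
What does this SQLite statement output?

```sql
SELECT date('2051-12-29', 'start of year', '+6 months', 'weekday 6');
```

`start of year` rewinds 2051-12-29 to 2051-01-01.
Adding +6 months to 2051-01-01 gives 2051-07-01.
`weekday 6` advances to the next Saturday; 2051-07-01 is already a Saturday, so it stays at 2051-07-01.

2051-07-01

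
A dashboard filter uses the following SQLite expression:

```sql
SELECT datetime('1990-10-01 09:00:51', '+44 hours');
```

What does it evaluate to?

+44 hours from 1990-10-01 09:00:51 is 1990-10-03 05:00:51 (crosses midnight).

1990-10-03 05:00:51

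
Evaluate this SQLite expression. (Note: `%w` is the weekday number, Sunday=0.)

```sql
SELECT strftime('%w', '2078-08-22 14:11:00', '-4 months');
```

First apply '-4 months': 2078-08-22 14:11:00 → 2078-04-22 14:11:00.
2078-04-22 is a Friday; with Sunday=0 that is 5.

5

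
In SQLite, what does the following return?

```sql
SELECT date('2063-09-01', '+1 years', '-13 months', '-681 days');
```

2061-09-19

Adding +1 year to 2063-09-01 gives 2064-09-01.
Adding -13 months to 2064-09-01 gives 2063-08-01.
Applying '-681 days' to 2063-08-01: counting 681 days back gives 2061-09-19.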